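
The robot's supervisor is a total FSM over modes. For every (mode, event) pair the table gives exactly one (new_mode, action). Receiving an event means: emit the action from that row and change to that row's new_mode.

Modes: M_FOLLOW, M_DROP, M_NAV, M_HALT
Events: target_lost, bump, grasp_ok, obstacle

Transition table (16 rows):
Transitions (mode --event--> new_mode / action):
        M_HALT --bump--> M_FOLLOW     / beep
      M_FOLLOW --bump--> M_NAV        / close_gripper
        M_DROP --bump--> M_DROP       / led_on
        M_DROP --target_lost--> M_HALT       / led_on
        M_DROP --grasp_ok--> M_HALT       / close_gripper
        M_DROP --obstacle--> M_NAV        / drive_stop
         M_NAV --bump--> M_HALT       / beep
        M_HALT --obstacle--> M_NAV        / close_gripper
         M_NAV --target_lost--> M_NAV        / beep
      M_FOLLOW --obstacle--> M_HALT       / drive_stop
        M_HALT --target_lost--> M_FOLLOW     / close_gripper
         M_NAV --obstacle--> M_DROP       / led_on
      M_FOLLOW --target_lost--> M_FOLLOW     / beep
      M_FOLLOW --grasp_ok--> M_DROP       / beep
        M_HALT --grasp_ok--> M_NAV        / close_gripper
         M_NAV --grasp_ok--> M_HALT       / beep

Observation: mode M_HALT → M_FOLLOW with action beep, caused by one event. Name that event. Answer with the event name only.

try target_lost: (M_HALT, target_lost) → (M_FOLLOW, close_gripper)
try bump: (M_HALT, bump) → (M_FOLLOW, beep)  ← matches
try grasp_ok: (M_HALT, grasp_ok) → (M_NAV, close_gripper)
try obstacle: (M_HALT, obstacle) → (M_NAV, close_gripper)

bump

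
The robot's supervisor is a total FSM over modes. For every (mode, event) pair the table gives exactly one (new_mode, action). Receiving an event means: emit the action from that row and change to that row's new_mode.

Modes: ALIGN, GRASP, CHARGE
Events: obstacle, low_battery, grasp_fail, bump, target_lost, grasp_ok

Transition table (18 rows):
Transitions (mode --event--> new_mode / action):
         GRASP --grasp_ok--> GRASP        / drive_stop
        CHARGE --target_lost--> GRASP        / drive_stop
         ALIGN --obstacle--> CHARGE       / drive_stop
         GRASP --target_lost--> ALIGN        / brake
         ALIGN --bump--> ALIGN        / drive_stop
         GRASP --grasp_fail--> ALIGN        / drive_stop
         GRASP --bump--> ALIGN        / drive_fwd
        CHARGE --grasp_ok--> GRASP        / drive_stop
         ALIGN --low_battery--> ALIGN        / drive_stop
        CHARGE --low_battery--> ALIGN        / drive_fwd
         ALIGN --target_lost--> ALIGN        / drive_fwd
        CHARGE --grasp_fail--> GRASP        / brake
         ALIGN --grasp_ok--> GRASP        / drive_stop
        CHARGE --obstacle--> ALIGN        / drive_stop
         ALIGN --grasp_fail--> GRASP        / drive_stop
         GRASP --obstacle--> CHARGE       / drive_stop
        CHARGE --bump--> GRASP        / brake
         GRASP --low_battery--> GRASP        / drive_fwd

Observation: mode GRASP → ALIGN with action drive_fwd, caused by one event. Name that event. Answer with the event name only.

bump

try obstacle: (GRASP, obstacle) → (CHARGE, drive_stop)
try low_battery: (GRASP, low_battery) → (GRASP, drive_fwd)
try grasp_fail: (GRASP, grasp_fail) → (ALIGN, drive_stop)
try bump: (GRASP, bump) → (ALIGN, drive_fwd)  ← matches
try target_lost: (GRASP, target_lost) → (ALIGN, brake)
try grasp_ok: (GRASP, grasp_ok) → (GRASP, drive_stop)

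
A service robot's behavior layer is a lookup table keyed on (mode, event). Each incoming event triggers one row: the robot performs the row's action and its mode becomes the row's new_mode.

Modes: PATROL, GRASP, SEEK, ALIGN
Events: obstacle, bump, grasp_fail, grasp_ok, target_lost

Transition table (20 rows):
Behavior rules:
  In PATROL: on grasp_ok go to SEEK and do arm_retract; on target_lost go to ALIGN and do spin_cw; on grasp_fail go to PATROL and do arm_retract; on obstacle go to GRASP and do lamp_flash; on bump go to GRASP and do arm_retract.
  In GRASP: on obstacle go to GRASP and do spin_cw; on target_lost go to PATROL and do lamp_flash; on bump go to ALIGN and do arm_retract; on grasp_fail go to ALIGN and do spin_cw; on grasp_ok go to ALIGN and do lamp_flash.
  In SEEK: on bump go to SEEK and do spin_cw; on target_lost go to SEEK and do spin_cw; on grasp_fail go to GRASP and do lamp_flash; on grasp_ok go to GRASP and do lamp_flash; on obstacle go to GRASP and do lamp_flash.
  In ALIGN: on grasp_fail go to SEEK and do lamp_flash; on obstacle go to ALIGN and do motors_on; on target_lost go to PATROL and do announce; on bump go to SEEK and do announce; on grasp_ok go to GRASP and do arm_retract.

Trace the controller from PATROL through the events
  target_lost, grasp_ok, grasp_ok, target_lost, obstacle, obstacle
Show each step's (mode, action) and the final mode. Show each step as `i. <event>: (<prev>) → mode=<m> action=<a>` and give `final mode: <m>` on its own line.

1. target_lost: (PATROL) → mode=ALIGN action=spin_cw
2. grasp_ok: (ALIGN) → mode=GRASP action=arm_retract
3. grasp_ok: (GRASP) → mode=ALIGN action=lamp_flash
4. target_lost: (ALIGN) → mode=PATROL action=announce
5. obstacle: (PATROL) → mode=GRASP action=lamp_flash
6. obstacle: (GRASP) → mode=GRASP action=spin_cw

final mode: GRASP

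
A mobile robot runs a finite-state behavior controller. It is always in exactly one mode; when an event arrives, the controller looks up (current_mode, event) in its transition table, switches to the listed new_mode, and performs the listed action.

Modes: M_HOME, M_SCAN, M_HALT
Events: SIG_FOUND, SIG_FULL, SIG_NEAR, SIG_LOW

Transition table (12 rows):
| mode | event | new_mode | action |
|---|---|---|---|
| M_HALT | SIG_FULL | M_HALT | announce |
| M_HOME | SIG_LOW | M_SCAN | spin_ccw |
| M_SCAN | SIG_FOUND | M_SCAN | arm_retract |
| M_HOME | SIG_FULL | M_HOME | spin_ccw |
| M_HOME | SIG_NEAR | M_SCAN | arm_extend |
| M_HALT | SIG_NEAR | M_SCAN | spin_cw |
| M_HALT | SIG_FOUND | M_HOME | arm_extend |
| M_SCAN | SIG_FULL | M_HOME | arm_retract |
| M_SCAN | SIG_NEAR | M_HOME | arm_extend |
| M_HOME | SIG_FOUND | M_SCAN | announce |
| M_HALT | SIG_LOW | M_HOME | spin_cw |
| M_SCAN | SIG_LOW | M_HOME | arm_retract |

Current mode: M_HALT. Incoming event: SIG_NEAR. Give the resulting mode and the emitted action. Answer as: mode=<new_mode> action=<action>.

mode=M_SCAN action=spin_cw

current mode = M_HALT; filter table to that mode:
  (M_HALT, SIG_FULL) → (M_HALT, announce)
  (M_HALT, SIG_NEAR) → (M_SCAN, spin_cw)  ← event matches
  (M_HALT, SIG_FOUND) → (M_HOME, arm_extend)
  (M_HALT, SIG_LOW) → (M_HOME, spin_cw)
event = SIG_NEAR selects (M_SCAN, spin_cw)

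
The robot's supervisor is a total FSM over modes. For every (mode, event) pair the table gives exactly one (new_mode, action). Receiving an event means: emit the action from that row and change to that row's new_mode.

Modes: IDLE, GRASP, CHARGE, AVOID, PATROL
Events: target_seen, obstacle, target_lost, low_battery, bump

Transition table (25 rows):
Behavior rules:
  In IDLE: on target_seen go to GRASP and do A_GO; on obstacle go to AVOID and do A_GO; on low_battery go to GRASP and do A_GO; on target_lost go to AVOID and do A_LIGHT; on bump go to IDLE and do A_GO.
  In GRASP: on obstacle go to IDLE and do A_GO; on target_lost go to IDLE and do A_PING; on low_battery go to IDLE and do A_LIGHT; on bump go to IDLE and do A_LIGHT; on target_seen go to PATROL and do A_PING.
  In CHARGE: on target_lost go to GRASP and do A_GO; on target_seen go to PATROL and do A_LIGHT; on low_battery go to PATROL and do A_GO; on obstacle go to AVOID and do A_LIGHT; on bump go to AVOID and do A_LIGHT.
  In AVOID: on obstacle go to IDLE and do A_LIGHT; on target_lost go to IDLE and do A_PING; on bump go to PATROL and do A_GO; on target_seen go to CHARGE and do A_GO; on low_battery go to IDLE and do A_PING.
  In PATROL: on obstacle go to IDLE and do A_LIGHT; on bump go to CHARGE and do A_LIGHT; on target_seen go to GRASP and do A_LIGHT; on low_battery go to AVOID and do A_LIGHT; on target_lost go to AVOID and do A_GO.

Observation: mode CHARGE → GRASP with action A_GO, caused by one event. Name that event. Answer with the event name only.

target_lost

try target_seen: (CHARGE, target_seen) → (PATROL, A_LIGHT)
try obstacle: (CHARGE, obstacle) → (AVOID, A_LIGHT)
try target_lost: (CHARGE, target_lost) → (GRASP, A_GO)  ← matches
try low_battery: (CHARGE, low_battery) → (PATROL, A_GO)
try bump: (CHARGE, bump) → (AVOID, A_LIGHT)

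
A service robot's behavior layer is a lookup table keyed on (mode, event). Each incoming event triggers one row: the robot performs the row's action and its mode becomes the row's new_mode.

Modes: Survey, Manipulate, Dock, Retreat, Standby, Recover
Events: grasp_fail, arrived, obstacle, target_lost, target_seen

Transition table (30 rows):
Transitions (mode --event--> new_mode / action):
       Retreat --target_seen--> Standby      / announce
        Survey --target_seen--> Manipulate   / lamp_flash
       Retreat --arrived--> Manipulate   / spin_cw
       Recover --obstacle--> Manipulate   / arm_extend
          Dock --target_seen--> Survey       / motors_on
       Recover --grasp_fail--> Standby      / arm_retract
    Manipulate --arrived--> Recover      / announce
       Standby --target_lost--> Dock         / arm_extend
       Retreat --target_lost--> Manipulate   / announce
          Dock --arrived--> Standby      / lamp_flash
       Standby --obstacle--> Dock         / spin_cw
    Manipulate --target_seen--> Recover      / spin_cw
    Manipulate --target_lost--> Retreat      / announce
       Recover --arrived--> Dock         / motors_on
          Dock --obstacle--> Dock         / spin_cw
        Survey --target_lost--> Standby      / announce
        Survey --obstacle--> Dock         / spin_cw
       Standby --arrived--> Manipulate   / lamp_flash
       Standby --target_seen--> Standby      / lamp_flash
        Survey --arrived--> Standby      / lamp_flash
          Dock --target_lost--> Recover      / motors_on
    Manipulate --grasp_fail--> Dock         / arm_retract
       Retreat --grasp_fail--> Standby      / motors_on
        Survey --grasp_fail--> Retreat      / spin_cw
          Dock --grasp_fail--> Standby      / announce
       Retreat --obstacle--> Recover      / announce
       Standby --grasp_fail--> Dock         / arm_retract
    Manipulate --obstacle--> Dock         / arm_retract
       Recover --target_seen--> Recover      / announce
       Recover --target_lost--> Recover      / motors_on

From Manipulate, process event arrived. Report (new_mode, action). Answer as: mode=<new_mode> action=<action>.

mode=Recover action=announce

current mode = Manipulate; filter table to that mode:
  (Manipulate, arrived) → (Recover, announce)  ← event matches
  (Manipulate, target_seen) → (Recover, spin_cw)
  (Manipulate, target_lost) → (Retreat, announce)
  (Manipulate, grasp_fail) → (Dock, arm_retract)
  (Manipulate, obstacle) → (Dock, arm_retract)
event = arrived selects (Recover, announce)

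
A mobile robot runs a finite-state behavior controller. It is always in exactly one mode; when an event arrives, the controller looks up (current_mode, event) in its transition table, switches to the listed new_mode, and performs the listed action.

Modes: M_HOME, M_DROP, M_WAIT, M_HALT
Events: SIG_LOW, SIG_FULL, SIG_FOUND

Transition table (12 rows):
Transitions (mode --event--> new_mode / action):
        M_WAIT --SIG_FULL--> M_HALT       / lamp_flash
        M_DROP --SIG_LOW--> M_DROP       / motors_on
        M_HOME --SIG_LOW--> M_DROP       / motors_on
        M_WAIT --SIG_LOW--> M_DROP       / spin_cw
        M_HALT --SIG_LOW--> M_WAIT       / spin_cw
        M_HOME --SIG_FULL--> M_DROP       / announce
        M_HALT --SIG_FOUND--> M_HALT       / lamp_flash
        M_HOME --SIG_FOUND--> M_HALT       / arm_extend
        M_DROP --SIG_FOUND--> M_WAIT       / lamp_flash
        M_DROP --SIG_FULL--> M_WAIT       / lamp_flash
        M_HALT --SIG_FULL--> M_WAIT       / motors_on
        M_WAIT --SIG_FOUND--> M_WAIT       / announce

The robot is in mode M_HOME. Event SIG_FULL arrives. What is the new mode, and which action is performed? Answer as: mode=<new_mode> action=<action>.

current mode = M_HOME; filter table to that mode:
  (M_HOME, SIG_LOW) → (M_DROP, motors_on)
  (M_HOME, SIG_FULL) → (M_DROP, announce)  ← event matches
  (M_HOME, SIG_FOUND) → (M_HALT, arm_extend)
event = SIG_FULL selects (M_DROP, announce)

mode=M_DROP action=announce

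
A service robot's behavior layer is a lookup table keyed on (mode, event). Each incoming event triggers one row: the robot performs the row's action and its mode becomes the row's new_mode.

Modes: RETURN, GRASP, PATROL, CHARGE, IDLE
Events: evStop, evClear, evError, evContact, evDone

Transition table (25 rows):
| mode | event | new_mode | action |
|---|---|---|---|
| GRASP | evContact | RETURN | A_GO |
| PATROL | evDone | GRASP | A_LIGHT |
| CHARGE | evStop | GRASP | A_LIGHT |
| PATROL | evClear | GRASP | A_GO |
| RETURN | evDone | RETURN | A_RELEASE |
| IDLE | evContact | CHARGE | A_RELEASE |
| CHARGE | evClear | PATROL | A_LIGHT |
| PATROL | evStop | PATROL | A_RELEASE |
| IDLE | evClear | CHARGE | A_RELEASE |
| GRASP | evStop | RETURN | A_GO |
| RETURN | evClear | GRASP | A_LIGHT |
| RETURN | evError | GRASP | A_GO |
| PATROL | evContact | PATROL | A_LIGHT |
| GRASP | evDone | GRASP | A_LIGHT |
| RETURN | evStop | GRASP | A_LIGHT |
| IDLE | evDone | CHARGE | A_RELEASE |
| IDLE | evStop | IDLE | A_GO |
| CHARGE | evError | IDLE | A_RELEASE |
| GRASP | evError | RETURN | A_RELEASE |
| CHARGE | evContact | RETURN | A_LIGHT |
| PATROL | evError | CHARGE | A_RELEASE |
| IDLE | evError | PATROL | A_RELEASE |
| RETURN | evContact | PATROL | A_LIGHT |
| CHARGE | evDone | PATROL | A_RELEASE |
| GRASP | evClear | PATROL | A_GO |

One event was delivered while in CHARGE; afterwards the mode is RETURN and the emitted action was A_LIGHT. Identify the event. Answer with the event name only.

try evStop: (CHARGE, evStop) → (GRASP, A_LIGHT)
try evClear: (CHARGE, evClear) → (PATROL, A_LIGHT)
try evError: (CHARGE, evError) → (IDLE, A_RELEASE)
try evContact: (CHARGE, evContact) → (RETURN, A_LIGHT)  ← matches
try evDone: (CHARGE, evDone) → (PATROL, A_RELEASE)

evContact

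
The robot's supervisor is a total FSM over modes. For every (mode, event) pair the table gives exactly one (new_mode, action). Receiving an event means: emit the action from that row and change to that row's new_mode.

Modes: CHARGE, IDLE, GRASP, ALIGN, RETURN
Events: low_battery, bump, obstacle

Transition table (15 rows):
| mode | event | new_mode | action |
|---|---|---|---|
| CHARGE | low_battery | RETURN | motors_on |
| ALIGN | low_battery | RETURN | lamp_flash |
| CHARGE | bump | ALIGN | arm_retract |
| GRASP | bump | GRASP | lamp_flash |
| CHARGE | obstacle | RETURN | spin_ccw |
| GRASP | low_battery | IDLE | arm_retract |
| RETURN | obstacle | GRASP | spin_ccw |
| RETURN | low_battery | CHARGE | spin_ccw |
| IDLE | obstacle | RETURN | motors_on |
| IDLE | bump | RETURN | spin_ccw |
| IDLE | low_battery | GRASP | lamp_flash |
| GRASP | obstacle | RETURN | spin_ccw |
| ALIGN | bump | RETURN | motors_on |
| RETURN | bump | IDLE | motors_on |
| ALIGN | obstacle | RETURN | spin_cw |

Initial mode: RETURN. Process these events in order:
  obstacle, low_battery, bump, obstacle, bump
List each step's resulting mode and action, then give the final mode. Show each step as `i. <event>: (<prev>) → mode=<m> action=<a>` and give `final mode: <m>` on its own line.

1. obstacle: (RETURN) → mode=GRASP action=spin_ccw
2. low_battery: (GRASP) → mode=IDLE action=arm_retract
3. bump: (IDLE) → mode=RETURN action=spin_ccw
4. obstacle: (RETURN) → mode=GRASP action=spin_ccw
5. bump: (GRASP) → mode=GRASP action=lamp_flash

final mode: GRASP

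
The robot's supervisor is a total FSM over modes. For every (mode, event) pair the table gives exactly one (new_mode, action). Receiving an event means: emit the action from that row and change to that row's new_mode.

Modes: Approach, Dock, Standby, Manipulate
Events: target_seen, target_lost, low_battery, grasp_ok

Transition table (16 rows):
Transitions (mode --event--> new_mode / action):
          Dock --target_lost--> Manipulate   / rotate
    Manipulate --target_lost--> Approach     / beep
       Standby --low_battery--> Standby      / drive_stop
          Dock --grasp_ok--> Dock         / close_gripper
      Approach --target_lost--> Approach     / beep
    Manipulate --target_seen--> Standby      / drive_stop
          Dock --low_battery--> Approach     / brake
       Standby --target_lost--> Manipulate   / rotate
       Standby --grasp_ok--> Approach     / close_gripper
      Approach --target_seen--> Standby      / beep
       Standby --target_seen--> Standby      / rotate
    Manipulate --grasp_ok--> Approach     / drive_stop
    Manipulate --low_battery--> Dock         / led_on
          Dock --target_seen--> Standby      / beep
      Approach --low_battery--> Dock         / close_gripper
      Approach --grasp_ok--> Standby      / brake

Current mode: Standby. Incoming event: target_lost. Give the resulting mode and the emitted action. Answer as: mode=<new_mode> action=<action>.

current mode = Standby; filter table to that mode:
  (Standby, low_battery) → (Standby, drive_stop)
  (Standby, target_lost) → (Manipulate, rotate)  ← event matches
  (Standby, grasp_ok) → (Approach, close_gripper)
  (Standby, target_seen) → (Standby, rotate)
event = target_lost selects (Manipulate, rotate)

mode=Manipulate action=rotate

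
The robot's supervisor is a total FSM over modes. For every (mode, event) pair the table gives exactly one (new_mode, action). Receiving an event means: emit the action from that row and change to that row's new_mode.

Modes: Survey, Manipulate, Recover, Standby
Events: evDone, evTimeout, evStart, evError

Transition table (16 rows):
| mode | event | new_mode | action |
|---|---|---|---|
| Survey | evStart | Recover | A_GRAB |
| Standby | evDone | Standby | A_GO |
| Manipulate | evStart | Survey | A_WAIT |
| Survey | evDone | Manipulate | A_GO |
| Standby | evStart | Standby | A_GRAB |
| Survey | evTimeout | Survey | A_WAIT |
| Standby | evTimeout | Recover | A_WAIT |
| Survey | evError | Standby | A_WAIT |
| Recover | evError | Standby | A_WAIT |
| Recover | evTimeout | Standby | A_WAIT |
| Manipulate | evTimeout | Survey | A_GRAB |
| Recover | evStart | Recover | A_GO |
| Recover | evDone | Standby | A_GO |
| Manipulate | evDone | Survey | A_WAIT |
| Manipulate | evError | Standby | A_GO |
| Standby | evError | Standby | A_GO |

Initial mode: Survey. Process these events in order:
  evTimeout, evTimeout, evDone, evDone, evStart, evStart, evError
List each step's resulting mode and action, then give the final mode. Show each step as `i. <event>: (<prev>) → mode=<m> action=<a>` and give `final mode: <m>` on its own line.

1. evTimeout: (Survey) → mode=Survey action=A_WAIT
2. evTimeout: (Survey) → mode=Survey action=A_WAIT
3. evDone: (Survey) → mode=Manipulate action=A_GO
4. evDone: (Manipulate) → mode=Survey action=A_WAIT
5. evStart: (Survey) → mode=Recover action=A_GRAB
6. evStart: (Recover) → mode=Recover action=A_GO
7. evError: (Recover) → mode=Standby action=A_WAIT

final mode: Standby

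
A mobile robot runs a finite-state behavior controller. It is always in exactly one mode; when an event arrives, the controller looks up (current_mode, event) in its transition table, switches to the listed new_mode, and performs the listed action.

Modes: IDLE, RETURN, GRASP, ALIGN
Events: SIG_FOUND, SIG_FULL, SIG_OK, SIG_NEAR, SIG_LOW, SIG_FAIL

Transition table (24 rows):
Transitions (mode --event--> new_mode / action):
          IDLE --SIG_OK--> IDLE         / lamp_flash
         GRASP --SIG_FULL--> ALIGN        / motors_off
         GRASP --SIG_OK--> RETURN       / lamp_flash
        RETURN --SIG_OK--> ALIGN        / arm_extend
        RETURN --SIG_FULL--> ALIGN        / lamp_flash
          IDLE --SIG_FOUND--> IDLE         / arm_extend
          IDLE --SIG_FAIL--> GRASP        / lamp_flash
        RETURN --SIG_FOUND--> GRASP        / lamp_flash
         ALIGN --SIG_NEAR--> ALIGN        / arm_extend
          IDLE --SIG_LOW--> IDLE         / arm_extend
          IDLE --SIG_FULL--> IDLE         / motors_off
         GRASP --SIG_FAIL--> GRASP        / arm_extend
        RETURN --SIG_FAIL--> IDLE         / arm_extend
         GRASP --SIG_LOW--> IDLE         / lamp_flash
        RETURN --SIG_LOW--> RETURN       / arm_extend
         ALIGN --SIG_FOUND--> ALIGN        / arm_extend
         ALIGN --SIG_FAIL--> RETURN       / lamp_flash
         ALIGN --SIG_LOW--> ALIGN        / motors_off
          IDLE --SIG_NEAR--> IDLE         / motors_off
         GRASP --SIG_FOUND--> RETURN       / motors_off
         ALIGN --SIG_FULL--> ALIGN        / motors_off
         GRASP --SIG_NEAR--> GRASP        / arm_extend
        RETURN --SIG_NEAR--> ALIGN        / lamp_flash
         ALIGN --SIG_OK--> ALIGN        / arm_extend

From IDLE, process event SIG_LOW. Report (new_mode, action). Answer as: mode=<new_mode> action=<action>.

current mode = IDLE; filter table to that mode:
  (IDLE, SIG_OK) → (IDLE, lamp_flash)
  (IDLE, SIG_FOUND) → (IDLE, arm_extend)
  (IDLE, SIG_FAIL) → (GRASP, lamp_flash)
  (IDLE, SIG_LOW) → (IDLE, arm_extend)  ← event matches
  (IDLE, SIG_FULL) → (IDLE, motors_off)
  (IDLE, SIG_NEAR) → (IDLE, motors_off)
event = SIG_LOW selects (IDLE, arm_extend)

mode=IDLE action=arm_extend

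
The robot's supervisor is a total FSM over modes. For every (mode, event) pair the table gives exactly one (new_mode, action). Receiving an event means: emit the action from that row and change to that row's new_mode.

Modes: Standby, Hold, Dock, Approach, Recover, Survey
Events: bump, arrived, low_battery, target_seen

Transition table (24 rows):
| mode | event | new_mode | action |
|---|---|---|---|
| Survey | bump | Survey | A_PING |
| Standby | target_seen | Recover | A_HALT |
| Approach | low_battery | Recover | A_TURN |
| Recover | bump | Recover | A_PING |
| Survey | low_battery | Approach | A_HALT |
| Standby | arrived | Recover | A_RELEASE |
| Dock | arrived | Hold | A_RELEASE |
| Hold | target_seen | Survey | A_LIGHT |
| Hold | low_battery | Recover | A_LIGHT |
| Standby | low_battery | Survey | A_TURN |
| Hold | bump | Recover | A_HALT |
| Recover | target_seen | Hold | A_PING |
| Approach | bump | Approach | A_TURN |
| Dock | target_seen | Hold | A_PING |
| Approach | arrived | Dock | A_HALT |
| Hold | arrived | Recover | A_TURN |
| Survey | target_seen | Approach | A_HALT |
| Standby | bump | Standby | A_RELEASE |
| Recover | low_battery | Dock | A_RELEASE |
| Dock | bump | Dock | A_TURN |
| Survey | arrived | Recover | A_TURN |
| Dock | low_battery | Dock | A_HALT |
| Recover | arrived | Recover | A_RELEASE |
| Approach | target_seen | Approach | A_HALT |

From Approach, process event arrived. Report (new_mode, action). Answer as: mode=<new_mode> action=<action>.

current mode = Approach; filter table to that mode:
  (Approach, low_battery) → (Recover, A_TURN)
  (Approach, bump) → (Approach, A_TURN)
  (Approach, arrived) → (Dock, A_HALT)  ← event matches
  (Approach, target_seen) → (Approach, A_HALT)
event = arrived selects (Dock, A_HALT)

mode=Dock action=A_HALT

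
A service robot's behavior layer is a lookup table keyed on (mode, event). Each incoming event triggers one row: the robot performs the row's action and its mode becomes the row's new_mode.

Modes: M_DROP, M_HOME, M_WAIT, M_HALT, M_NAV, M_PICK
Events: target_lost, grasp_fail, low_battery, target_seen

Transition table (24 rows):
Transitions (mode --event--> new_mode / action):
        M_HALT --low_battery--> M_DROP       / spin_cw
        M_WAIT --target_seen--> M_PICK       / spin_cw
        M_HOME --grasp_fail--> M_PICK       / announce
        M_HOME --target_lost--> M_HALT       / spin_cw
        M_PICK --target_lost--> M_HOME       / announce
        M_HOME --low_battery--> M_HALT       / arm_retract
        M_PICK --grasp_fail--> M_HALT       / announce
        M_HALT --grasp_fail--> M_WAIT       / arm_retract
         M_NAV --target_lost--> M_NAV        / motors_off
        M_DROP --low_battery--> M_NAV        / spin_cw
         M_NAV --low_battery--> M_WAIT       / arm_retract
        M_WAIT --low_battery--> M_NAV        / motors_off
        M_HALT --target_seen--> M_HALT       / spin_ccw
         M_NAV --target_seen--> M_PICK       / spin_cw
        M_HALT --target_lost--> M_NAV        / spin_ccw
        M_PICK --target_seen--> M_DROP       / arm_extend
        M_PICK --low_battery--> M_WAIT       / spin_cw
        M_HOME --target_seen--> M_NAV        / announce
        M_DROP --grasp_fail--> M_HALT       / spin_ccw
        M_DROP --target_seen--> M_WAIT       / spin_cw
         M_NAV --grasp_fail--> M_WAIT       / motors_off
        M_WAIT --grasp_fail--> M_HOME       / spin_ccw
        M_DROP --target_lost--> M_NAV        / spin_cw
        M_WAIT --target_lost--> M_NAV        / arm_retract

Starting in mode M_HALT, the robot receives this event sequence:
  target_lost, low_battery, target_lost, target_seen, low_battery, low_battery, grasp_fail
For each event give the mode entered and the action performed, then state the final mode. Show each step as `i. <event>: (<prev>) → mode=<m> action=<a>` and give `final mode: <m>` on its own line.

final mode: M_WAIT

1. target_lost: (M_HALT) → mode=M_NAV action=spin_ccw
2. low_battery: (M_NAV) → mode=M_WAIT action=arm_retract
3. target_lost: (M_WAIT) → mode=M_NAV action=arm_retract
4. target_seen: (M_NAV) → mode=M_PICK action=spin_cw
5. low_battery: (M_PICK) → mode=M_WAIT action=spin_cw
6. low_battery: (M_WAIT) → mode=M_NAV action=motors_off
7. grasp_fail: (M_NAV) → mode=M_WAIT action=motors_off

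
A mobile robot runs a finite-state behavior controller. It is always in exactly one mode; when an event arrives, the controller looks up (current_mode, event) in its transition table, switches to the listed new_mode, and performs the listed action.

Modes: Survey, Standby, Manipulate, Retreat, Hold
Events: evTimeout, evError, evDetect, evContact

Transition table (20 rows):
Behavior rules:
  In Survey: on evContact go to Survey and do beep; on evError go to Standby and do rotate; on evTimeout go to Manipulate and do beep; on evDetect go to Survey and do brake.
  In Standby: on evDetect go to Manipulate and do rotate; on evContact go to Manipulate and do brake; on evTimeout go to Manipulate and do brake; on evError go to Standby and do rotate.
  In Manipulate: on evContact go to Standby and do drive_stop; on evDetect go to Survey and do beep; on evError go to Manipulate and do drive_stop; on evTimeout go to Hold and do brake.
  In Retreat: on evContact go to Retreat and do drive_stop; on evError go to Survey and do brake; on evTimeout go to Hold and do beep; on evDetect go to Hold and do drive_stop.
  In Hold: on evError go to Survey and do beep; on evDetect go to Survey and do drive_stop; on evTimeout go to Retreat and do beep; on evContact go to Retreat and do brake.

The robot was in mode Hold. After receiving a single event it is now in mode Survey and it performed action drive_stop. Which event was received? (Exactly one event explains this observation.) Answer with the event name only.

evDetect

try evTimeout: (Hold, evTimeout) → (Retreat, beep)
try evError: (Hold, evError) → (Survey, beep)
try evDetect: (Hold, evDetect) → (Survey, drive_stop)  ← matches
try evContact: (Hold, evContact) → (Retreat, brake)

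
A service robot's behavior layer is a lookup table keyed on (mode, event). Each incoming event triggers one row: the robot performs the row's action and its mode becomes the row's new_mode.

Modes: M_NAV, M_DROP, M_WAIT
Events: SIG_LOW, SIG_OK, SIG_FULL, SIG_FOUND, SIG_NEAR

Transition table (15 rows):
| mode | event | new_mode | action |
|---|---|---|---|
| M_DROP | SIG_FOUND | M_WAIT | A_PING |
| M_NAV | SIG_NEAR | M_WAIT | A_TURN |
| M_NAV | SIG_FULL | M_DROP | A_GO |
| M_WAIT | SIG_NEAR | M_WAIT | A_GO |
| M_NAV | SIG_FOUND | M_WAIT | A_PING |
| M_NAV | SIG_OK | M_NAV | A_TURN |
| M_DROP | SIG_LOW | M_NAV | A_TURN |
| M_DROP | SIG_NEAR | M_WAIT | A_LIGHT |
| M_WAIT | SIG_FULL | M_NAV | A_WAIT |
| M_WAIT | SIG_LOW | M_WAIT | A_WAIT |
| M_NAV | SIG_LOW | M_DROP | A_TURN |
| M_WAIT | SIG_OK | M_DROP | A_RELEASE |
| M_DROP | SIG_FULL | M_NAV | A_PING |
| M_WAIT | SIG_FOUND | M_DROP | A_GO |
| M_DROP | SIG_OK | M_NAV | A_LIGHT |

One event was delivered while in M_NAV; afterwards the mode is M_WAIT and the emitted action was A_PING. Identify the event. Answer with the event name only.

SIG_FOUND

try SIG_LOW: (M_NAV, SIG_LOW) → (M_DROP, A_TURN)
try SIG_OK: (M_NAV, SIG_OK) → (M_NAV, A_TURN)
try SIG_FULL: (M_NAV, SIG_FULL) → (M_DROP, A_GO)
try SIG_FOUND: (M_NAV, SIG_FOUND) → (M_WAIT, A_PING)  ← matches
try SIG_NEAR: (M_NAV, SIG_NEAR) → (M_WAIT, A_TURN)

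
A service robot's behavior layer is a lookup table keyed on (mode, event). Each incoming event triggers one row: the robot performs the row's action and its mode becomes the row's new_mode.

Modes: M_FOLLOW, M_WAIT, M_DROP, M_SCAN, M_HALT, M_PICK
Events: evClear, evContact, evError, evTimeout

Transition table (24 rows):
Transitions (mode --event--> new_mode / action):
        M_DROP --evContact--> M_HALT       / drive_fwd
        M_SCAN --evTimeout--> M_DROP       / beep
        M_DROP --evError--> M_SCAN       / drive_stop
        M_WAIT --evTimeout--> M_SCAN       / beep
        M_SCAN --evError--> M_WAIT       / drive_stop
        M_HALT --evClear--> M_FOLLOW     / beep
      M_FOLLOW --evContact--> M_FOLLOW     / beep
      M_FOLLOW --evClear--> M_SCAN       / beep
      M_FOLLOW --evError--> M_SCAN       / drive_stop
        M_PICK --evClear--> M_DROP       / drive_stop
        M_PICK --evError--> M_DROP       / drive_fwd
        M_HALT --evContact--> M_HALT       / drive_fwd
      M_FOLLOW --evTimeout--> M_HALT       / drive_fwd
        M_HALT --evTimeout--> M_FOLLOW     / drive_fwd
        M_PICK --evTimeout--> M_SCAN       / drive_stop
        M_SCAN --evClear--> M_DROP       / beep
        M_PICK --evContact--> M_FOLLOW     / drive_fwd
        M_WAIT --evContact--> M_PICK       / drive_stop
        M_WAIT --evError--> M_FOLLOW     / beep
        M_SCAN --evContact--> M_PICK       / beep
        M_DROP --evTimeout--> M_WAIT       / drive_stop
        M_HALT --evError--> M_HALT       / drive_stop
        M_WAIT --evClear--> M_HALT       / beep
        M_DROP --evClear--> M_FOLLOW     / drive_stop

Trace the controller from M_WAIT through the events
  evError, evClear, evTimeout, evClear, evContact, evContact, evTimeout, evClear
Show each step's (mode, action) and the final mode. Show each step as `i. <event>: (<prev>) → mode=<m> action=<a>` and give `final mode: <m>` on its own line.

final mode: M_FOLLOW

1. evError: (M_WAIT) → mode=M_FOLLOW action=beep
2. evClear: (M_FOLLOW) → mode=M_SCAN action=beep
3. evTimeout: (M_SCAN) → mode=M_DROP action=beep
4. evClear: (M_DROP) → mode=M_FOLLOW action=drive_stop
5. evContact: (M_FOLLOW) → mode=M_FOLLOW action=beep
6. evContact: (M_FOLLOW) → mode=M_FOLLOW action=beep
7. evTimeout: (M_FOLLOW) → mode=M_HALT action=drive_fwd
8. evClear: (M_HALT) → mode=M_FOLLOW action=beep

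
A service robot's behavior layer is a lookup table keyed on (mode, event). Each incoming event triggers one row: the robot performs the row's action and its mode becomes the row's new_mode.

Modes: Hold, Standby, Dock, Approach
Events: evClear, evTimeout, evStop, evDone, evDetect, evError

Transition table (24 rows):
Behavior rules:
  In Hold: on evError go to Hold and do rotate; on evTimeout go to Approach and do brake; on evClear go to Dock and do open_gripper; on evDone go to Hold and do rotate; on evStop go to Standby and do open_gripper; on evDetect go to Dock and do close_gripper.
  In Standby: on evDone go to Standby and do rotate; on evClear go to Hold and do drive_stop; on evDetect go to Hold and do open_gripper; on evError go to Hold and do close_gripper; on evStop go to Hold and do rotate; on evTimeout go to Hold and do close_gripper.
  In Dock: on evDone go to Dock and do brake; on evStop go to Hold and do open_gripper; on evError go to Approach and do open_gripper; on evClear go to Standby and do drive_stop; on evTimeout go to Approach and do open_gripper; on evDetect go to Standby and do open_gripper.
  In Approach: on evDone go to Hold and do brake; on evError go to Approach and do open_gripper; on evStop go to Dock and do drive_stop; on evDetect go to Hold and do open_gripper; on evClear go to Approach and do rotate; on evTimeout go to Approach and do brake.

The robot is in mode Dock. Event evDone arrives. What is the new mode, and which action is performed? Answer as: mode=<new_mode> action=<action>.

current mode = Dock; filter table to that mode:
  (Dock, evDone) → (Dock, brake)  ← event matches
  (Dock, evStop) → (Hold, open_gripper)
  (Dock, evError) → (Approach, open_gripper)
  (Dock, evClear) → (Standby, drive_stop)
  (Dock, evTimeout) → (Approach, open_gripper)
  (Dock, evDetect) → (Standby, open_gripper)
event = evDone selects (Dock, brake)

mode=Dock action=brake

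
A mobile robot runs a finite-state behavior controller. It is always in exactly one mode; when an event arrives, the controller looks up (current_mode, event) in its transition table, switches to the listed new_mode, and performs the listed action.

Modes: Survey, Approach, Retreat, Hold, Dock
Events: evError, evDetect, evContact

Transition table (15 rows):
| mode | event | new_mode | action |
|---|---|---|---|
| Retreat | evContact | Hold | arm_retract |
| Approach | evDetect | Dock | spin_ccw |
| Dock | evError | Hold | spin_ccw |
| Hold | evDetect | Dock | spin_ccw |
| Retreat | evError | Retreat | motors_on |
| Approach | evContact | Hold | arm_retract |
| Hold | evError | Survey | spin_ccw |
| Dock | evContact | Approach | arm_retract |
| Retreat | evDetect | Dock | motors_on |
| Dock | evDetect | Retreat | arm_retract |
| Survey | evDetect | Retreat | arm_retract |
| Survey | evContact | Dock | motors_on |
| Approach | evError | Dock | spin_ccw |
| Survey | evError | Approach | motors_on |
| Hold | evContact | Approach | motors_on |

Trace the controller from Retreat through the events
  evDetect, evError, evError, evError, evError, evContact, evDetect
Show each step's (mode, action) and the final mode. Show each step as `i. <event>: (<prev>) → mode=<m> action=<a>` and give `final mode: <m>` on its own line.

final mode: Dock

1. evDetect: (Retreat) → mode=Dock action=motors_on
2. evError: (Dock) → mode=Hold action=spin_ccw
3. evError: (Hold) → mode=Survey action=spin_ccw
4. evError: (Survey) → mode=Approach action=motors_on
5. evError: (Approach) → mode=Dock action=spin_ccw
6. evContact: (Dock) → mode=Approach action=arm_retract
7. evDetect: (Approach) → mode=Dock action=spin_ccw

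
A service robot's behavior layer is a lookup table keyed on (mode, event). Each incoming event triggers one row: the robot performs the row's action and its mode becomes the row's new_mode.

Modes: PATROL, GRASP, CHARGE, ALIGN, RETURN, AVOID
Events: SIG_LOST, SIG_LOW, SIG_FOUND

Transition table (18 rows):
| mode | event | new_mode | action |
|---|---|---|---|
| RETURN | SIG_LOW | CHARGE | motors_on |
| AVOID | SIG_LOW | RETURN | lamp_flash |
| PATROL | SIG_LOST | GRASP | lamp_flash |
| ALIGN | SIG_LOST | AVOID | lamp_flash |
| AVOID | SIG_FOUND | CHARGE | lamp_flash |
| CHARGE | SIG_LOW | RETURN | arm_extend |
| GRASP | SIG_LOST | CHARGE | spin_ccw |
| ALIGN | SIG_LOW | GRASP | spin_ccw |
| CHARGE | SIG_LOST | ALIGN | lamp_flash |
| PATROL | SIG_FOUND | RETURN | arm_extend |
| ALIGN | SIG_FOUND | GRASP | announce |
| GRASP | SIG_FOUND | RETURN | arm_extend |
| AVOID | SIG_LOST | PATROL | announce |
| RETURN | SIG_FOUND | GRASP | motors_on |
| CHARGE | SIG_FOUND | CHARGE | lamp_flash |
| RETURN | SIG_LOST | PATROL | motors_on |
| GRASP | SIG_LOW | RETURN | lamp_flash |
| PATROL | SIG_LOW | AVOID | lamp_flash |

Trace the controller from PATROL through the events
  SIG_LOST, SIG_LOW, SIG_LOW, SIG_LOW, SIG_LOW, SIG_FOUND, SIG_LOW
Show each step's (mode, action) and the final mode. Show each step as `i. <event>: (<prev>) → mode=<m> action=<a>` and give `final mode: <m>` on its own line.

final mode: RETURN

1. SIG_LOST: (PATROL) → mode=GRASP action=lamp_flash
2. SIG_LOW: (GRASP) → mode=RETURN action=lamp_flash
3. SIG_LOW: (RETURN) → mode=CHARGE action=motors_on
4. SIG_LOW: (CHARGE) → mode=RETURN action=arm_extend
5. SIG_LOW: (RETURN) → mode=CHARGE action=motors_on
6. SIG_FOUND: (CHARGE) → mode=CHARGE action=lamp_flash
7. SIG_LOW: (CHARGE) → mode=RETURN action=arm_extend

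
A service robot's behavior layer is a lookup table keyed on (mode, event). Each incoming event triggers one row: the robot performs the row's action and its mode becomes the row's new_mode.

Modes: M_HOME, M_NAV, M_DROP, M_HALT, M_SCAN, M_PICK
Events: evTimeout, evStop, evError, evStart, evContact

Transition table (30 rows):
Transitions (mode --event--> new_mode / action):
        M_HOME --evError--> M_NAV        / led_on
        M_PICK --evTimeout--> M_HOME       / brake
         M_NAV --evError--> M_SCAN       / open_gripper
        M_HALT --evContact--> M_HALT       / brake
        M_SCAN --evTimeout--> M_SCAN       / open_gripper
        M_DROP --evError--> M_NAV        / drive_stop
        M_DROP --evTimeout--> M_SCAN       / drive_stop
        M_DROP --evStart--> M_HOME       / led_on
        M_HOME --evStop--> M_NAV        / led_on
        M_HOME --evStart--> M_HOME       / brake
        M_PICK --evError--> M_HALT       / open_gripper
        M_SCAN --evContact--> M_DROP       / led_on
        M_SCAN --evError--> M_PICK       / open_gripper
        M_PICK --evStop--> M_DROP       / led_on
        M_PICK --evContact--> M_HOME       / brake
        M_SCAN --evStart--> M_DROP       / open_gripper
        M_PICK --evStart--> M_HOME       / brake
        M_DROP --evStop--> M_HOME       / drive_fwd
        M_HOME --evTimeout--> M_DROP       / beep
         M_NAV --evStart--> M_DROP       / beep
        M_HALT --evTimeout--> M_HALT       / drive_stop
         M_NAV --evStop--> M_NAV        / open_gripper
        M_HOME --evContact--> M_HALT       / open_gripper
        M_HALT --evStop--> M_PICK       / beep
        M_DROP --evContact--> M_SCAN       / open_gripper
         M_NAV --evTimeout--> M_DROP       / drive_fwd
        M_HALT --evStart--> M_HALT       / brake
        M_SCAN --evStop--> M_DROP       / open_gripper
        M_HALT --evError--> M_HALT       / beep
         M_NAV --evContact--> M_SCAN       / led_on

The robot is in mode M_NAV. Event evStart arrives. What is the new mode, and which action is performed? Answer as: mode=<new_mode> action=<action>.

current mode = M_NAV; filter table to that mode:
  (M_NAV, evError) → (M_SCAN, open_gripper)
  (M_NAV, evStart) → (M_DROP, beep)  ← event matches
  (M_NAV, evStop) → (M_NAV, open_gripper)
  (M_NAV, evTimeout) → (M_DROP, drive_fwd)
  (M_NAV, evContact) → (M_SCAN, led_on)
event = evStart selects (M_DROP, beep)

mode=M_DROP action=beep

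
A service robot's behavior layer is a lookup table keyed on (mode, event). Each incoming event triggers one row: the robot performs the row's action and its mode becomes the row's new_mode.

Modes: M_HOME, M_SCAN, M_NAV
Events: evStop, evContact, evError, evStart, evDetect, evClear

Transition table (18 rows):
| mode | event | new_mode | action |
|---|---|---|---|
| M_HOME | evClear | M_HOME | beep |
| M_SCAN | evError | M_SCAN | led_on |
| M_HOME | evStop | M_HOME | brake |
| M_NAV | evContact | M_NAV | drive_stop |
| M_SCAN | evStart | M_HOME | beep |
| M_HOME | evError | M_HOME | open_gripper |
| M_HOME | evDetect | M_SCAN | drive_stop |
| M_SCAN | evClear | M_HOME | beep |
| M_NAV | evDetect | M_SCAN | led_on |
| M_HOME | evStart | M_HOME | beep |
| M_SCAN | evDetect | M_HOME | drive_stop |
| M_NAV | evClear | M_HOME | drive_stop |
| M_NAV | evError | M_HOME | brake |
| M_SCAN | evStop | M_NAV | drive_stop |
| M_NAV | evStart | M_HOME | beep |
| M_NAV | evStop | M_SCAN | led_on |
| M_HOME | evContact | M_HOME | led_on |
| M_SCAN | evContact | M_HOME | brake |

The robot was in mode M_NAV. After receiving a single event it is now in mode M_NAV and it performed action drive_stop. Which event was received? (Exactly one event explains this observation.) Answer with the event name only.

evContact

try evStop: (M_NAV, evStop) → (M_SCAN, led_on)
try evContact: (M_NAV, evContact) → (M_NAV, drive_stop)  ← matches
try evError: (M_NAV, evError) → (M_HOME, brake)
try evStart: (M_NAV, evStart) → (M_HOME, beep)
try evDetect: (M_NAV, evDetect) → (M_SCAN, led_on)
try evClear: (M_NAV, evClear) → (M_HOME, drive_stop)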